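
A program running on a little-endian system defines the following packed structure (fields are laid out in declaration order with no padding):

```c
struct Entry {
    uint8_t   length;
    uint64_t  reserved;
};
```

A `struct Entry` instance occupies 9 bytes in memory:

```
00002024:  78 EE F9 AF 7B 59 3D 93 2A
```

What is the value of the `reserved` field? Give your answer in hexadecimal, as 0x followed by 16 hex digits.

`reserved` follows `length` (1 byte), so it starts at byte offset 1 and occupies 8 bytes.
Bytes at offsets 1..8: EE F9 AF 7B 59 3D 93 2A.
Little-endian stores the least-significant byte at the lowest address.
Reassemble most-significant byte first: 2A 93 3D 59 7B AF F9 EE → 0x2A933D597BAFF9EE.

0x2A933D597BAFF9EE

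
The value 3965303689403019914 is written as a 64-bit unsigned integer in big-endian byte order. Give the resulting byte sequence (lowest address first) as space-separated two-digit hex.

37 07 96 B2 49 69 B2 8A

3965303689403019914 in hexadecimal, padded to 64 bits, is 0x370796B24969B28A.
Split into bytes (most-significant first): 37 07 96 B2 49 69 B2 8A.
In big-endian order the high byte comes first in memory.
So the memory order matches the most-significant-first order: 37 07 96 B2 49 69 B2 8A.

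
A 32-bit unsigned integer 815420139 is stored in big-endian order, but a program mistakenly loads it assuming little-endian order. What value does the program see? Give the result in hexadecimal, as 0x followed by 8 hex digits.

815420139 in 32-bit hexadecimal is 0x309A52EB.
Stored big-endian, the bytes at ascending addresses are 30 9A 52 EB.
Read back as little-endian, the first byte is least significant, giving 0xEB529A30.

0xEB529A30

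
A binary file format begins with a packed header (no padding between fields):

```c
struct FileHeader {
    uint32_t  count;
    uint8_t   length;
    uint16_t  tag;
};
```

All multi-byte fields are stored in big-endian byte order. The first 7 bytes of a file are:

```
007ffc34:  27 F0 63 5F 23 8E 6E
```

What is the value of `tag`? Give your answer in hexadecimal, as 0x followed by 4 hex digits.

`tag` follows `count` (4 B), `length` (1 B), so it starts at offset 4 + 1 = 5 and occupies 2 bytes.
Bytes at offsets 5..6: 8E 6E.
In big-endian order the high byte comes first in memory.
The bytes are already most-significant first: 0x8E6E.

0x8E6E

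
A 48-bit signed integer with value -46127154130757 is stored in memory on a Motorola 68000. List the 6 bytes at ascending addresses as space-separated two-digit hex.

Two's complement of -46127154130757 in 48 bits: 46127154130757 = 0x29F3D0A2EF45; invert → 0xD60C2F5D10BA; add 1 → 0xD60C2F5D10BB.
Split into bytes (most-significant first): D6 0C 2F 5D 10 BB.
Big-endian: lowest address holds the most-significant byte.
So the memory order matches the most-significant-first order: D6 0C 2F 5D 10 BB.

D6 0C 2F 5D 10 BB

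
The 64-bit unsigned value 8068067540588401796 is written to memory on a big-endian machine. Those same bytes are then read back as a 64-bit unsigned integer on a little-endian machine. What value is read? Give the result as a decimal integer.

9553438300795631471

8068067540588401796 in 64-bit hexadecimal is 0x6FF788AE84A19484.
Stored big-endian, the bytes at ascending addresses are 6F F7 88 AE 84 A1 94 84.
Read back as little-endian, the first byte is least significant, giving 0x8494A184AE88F76F.
0x8494A184AE88F76F = 9553438300795631471.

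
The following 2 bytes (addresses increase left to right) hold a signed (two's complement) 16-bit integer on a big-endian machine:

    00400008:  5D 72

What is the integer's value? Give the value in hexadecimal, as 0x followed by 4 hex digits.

0x5D72

Big-endian: lowest address holds the most-significant byte.
The bytes are already most-significant first: 0x5D72.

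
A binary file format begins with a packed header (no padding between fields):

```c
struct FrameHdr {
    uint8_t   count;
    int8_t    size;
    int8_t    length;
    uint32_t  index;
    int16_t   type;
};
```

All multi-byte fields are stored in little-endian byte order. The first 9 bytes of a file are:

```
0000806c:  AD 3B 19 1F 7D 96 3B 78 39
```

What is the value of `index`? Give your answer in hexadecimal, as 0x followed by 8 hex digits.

`index` follows `count` (1 B), `size` (1 B), `length` (1 B), so it starts at offset 1 + 1 + 1 = 3 and occupies 4 bytes.
Bytes at offsets 3..6: 1F 7D 96 3B.
In little-endian order the low byte comes first in memory.
Reassemble most-significant byte first: 3B 96 7D 1F → 0x3B967D1F.

0x3B967D1F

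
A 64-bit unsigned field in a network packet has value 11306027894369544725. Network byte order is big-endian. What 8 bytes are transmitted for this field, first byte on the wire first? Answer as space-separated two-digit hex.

11306027894369544725 in hexadecimal, padded to 64 bits, is 0x9CE71477D08DEA15.
Split into bytes (most-significant first): 9C E7 14 77 D0 8D EA 15.
In big-endian order the high byte comes first in memory.
So the memory order matches the most-significant-first order: 9C E7 14 77 D0 8D EA 15.

9C E7 14 77 D0 8D EA 15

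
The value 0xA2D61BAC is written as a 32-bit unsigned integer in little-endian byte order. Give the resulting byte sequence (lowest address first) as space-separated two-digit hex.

AC 1B D6 A2

Split into bytes (most-significant first): A2 D6 1B AC.
In little-endian order the low byte comes first in memory.
So at ascending addresses the bytes are AC 1B D6 A2.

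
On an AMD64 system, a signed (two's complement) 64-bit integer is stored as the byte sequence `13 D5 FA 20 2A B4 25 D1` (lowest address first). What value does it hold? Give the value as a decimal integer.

Little-endian: lowest address holds the least-significant byte.
Reassemble most-significant byte first: D1 25 B4 2A 20 FA D5 13 → 0xD125B42A20FAD513.
Top bit is set, so as a signed 64-bit value this is 0xD125B42A20FAD513 − 2^64 = -3376094252609383149.

-3376094252609383149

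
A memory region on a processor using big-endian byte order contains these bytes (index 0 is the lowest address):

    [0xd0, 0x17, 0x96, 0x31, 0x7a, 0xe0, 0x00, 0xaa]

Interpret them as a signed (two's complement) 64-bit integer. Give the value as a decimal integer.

Big-endian stores the most-significant byte at the lowest address.
The bytes are already most-significant first: 0xD01796317AE000AA.
Top bit is set, so as a signed 64-bit value this is 0xD01796317AE000AA − 2^64 = -3452125450097131350.

-3452125450097131350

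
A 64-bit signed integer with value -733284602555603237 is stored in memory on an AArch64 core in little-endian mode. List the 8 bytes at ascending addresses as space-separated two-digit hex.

Two's complement of -733284602555603237 in 64 bits: 733284602555603237 = 0x0A2D2675FE971925; invert → 0xF5D2D98A0168E6DA; add 1 → 0xF5D2D98A0168E6DB.
Split into bytes (most-significant first): F5 D2 D9 8A 01 68 E6 DB.
In little-endian order the low byte comes first in memory.
So at ascending addresses the bytes are DB E6 68 01 8A D9 D2 F5.

DB E6 68 01 8A D9 D2 F5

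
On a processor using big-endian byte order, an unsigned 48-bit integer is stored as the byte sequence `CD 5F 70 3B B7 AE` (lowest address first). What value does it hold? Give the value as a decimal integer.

Big-endian stores the most-significant byte at the lowest address.
The bytes are already most-significant first: 0xCD5F703BB7AE.
0xCD5F703BB7AE = 225809788549038.

225809788549038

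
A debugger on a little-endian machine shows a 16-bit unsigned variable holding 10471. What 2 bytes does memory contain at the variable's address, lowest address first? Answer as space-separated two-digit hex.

E7 28

10471 in hexadecimal, padded to 16 bits, is 0x28E7.
Split into bytes (most-significant first): 28 E7.
Little-endian stores the least-significant byte at the lowest address.
So at ascending addresses the bytes are E7 28.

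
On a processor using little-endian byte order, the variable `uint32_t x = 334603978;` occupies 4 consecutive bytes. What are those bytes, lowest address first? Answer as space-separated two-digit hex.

CA A6 F1 13

334603978 in hexadecimal, padded to 32 bits, is 0x13F1A6CA.
Split into bytes (most-significant first): 13 F1 A6 CA.
In little-endian order the low byte comes first in memory.
So at ascending addresses the bytes are CA A6 F1 13.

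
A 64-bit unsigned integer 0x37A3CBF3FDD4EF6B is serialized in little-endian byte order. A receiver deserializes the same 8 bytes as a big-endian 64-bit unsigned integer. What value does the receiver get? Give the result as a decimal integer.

7777669268674159415

Stored little-endian, the bytes at ascending addresses are 6B EF D4 FD F3 CB A3 37.
Read back as big-endian, the last byte is least significant, giving 0x6BEFD4FDF3CBA337.
0x6BEFD4FDF3CBA337 = 7777669268674159415.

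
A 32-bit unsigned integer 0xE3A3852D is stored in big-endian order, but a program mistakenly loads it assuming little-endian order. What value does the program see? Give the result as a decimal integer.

Stored big-endian, the bytes at ascending addresses are E3 A3 85 2D.
Read back as little-endian, the first byte is least significant, giving 0x2D85A3E3.
0x2D85A3E3 = 763732963.

763732963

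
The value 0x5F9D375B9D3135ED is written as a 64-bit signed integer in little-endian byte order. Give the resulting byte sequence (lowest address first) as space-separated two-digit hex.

ED 35 31 9D 5B 37 9D 5F

Split into bytes (most-significant first): 5F 9D 37 5B 9D 31 35 ED.
In little-endian order the low byte comes first in memory.
So at ascending addresses the bytes are ED 35 31 9D 5B 37 9D 5F.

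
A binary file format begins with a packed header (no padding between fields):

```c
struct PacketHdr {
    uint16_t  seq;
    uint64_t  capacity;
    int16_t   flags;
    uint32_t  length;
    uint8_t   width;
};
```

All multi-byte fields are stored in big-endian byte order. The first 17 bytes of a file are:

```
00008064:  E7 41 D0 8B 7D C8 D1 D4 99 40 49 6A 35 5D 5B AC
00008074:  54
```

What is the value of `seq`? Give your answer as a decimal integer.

59201

`seq` is the first field, at byte offset 0, occupying 2 bytes.
Bytes at offsets 0..1: E7 41.
In big-endian order the high byte comes first in memory.
The bytes are already most-significant first: 0xE741.
0xE741 = 59201.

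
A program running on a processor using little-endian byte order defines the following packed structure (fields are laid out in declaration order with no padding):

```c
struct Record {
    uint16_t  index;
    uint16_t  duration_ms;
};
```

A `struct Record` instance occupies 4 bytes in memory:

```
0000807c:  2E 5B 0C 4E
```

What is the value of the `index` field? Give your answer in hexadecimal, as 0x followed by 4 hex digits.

`index` is the first field, at byte offset 0, occupying 2 bytes.
Bytes at offsets 0..1: 2E 5B.
In little-endian order the low byte comes first in memory.
Reassemble most-significant byte first: 5B 2E → 0x5B2E.

0x5B2E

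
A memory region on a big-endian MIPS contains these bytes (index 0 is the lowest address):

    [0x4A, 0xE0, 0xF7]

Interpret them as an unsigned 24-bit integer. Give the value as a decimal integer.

4907255

Big-endian stores the most-significant byte at the lowest address.
The bytes are already most-significant first: 0x4AE0F7.
0x4AE0F7 = 4907255.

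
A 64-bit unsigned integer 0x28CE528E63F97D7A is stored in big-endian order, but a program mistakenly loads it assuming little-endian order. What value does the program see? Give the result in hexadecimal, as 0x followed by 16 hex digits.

Stored big-endian, the bytes at ascending addresses are 28 CE 52 8E 63 F9 7D 7A.
Read back as little-endian, the first byte is least significant, giving 0x7A7DF9638E52CE28.

0x7A7DF9638E52CE28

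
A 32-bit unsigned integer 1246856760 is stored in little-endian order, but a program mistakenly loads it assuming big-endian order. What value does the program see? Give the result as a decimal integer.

1246856760 in 32-bit hexadecimal is 0x4A518638.
Stored little-endian, the bytes at ascending addresses are 38 86 51 4A.
Read back as big-endian, the last byte is least significant, giving 0x3886514A.
0x3886514A = 948326730.

948326730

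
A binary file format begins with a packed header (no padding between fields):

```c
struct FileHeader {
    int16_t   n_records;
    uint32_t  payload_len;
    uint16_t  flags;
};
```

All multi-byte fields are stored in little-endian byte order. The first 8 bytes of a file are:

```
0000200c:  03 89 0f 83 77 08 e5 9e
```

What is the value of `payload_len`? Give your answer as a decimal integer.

`payload_len` follows `n_records` (2 bytes), so it starts at byte offset 2 and occupies 4 bytes.
Bytes at offsets 2..5: 0F 83 77 08.
In little-endian order the low byte comes first in memory.
Reassemble most-significant byte first: 08 77 83 0F → 0x0877830F.
0x0877830F = 142050063.

142050063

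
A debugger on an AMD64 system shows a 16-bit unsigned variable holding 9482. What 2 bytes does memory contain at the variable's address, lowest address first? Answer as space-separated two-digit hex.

0A 25

9482 in hexadecimal, padded to 16 bits, is 0x250A.
Split into bytes (most-significant first): 25 0A.
Little-endian stores the least-significant byte at the lowest address.
So at ascending addresses the bytes are 0A 25.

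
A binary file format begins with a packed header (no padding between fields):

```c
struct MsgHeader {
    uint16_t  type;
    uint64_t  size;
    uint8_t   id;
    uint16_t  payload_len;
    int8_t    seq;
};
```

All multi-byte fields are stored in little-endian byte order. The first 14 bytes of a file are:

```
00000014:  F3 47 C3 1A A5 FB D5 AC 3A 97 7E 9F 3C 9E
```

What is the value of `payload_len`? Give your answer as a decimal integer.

`payload_len` follows `type` (2 B), `size` (8 B), `id` (1 B), so it starts at offset 2 + 8 + 1 = 11 and occupies 2 bytes.
Bytes at offsets 11..12: 9F 3C.
Little-endian stores the least-significant byte at the lowest address.
Reassemble most-significant byte first: 3C 9F → 0x3C9F.
0x3C9F = 15519.

15519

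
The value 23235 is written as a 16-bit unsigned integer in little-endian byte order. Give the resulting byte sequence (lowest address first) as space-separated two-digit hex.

23235 in hexadecimal, padded to 16 bits, is 0x5AC3.
Split into bytes (most-significant first): 5A C3.
Little-endian: lowest address holds the least-significant byte.
So at ascending addresses the bytes are C3 5A.

C3 5A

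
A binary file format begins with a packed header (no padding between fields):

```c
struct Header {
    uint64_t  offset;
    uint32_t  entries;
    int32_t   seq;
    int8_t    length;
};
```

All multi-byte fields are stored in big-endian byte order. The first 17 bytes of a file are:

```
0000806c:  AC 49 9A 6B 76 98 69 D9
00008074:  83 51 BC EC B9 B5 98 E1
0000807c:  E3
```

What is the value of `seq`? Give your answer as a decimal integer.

`seq` follows `offset` (8 B), `entries` (4 B), so it starts at offset 8 + 4 = 12 and occupies 4 bytes.
Bytes at offsets 12..15: B9 B5 98 E1.
In big-endian order the high byte comes first in memory.
The bytes are already most-significant first: 0xB9B598E1.
Top bit is set, so as a signed 32-bit value this is 0xB9B598E1 − 2^32 = -1179281183.

-1179281183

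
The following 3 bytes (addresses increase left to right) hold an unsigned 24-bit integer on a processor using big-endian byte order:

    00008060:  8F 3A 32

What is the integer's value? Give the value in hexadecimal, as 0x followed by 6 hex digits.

0x8F3A32

In big-endian order the high byte comes first in memory.
The bytes are already most-significant first: 0x8F3A32.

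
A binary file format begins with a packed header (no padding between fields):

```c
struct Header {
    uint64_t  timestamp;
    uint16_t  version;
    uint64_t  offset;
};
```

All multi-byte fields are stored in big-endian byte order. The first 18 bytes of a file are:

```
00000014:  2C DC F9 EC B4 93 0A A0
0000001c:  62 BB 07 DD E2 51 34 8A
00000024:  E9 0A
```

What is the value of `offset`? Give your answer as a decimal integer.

566857966520297738

`offset` follows `timestamp` (8 B), `version` (2 B), so it starts at offset 8 + 2 = 10 and occupies 8 bytes.
Bytes at offsets 10..17: 07 DD E2 51 34 8A E9 0A.
In big-endian order the high byte comes first in memory.
The bytes are already most-significant first: 0x07DDE251348AE90A.
0x07DDE251348AE90A = 566857966520297738.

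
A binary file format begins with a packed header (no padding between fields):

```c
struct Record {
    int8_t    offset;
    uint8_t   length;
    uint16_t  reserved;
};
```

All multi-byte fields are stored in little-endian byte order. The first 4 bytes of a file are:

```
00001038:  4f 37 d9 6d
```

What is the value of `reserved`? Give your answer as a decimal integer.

28121

`reserved` follows `offset` (1 B), `length` (1 B), so it starts at offset 1 + 1 = 2 and occupies 2 bytes.
Bytes at offsets 2..3: D9 6D.
Little-endian stores the least-significant byte at the lowest address.
Reassemble most-significant byte first: 6D D9 → 0x6DD9.
0x6DD9 = 28121.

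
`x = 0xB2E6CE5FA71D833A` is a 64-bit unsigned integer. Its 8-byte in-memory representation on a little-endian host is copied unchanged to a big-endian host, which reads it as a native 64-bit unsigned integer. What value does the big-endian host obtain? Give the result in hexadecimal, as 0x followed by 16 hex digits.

Stored little-endian, the bytes at ascending addresses are 3A 83 1D A7 5F CE E6 B2.
Read back as big-endian, the last byte is least significant, giving 0x3A831DA75FCEE6B2.

0x3A831DA75FCEE6B2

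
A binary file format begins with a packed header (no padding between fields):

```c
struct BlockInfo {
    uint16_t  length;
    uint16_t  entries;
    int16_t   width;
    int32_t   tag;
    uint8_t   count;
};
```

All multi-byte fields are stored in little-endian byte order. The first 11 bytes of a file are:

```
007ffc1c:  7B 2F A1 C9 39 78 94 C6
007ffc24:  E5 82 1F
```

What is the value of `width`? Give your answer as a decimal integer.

`width` follows `length` (2 B), `entries` (2 B), so it starts at offset 2 + 2 = 4 and occupies 2 bytes.
Bytes at offsets 4..5: 39 78.
Little-endian stores the least-significant byte at the lowest address.
Reassemble most-significant byte first: 78 39 → 0x7839.
0x7839 = 30777.

30777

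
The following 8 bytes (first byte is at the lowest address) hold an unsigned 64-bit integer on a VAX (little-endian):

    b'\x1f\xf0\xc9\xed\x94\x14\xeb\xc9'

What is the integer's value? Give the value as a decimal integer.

14549745651027669023

In little-endian order the low byte comes first in memory.
Reassemble most-significant byte first: C9 EB 14 94 ED C9 F0 1F → 0xC9EB1494EDC9F01F.
0xC9EB1494EDC9F01F = 14549745651027669023.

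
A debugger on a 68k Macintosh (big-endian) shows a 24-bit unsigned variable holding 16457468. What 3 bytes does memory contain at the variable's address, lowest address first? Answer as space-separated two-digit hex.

16457468 in hexadecimal, padded to 24 bits, is 0xFB1EFC.
Split into bytes (most-significant first): FB 1E FC.
Big-endian: lowest address holds the most-significant byte.
So the memory order matches the most-significant-first order: FB 1E FC.

FB 1E FC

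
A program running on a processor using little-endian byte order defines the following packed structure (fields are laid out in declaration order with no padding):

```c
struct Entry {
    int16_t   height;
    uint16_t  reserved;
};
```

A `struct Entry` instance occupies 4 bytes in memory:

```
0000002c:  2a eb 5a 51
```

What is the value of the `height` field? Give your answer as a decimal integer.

`height` is the first field, at byte offset 0, occupying 2 bytes.
Bytes at offsets 0..1: 2A EB.
Little-endian: lowest address holds the least-significant byte.
Reassemble most-significant byte first: EB 2A → 0xEB2A.
Top bit is set, so as a signed 16-bit value this is 0xEB2A − 2^16 = -5334.

-5334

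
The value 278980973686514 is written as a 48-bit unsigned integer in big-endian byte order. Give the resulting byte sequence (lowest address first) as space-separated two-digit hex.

FD BB 51 D5 EE F2

278980973686514 in hexadecimal, padded to 48 bits, is 0xFDBB51D5EEF2.
Split into bytes (most-significant first): FD BB 51 D5 EE F2.
In big-endian order the high byte comes first in memory.
So the memory order matches the most-significant-first order: FD BB 51 D5 EE F2.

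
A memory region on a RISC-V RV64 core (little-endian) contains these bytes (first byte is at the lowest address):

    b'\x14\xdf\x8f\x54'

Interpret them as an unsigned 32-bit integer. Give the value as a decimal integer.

Little-endian: lowest address holds the least-significant byte.
Reassemble most-significant byte first: 54 8F DF 14 → 0x548FDF14.
0x548FDF14 = 1418714900.

1418714900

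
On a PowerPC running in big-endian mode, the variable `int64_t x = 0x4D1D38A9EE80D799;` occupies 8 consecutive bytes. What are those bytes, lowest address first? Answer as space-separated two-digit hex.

Split into bytes (most-significant first): 4D 1D 38 A9 EE 80 D7 99.
Big-endian: lowest address holds the most-significant byte.
So the memory order matches the most-significant-first order: 4D 1D 38 A9 EE 80 D7 99.

4D 1D 38 A9 EE 80 D7 99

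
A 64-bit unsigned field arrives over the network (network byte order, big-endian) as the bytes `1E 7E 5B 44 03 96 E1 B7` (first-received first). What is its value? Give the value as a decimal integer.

Big-endian: lowest address holds the most-significant byte.
The bytes are already most-significant first: 0x1E7E5B440396E1B7.
0x1E7E5B440396E1B7 = 2197294015879504311.

2197294015879504311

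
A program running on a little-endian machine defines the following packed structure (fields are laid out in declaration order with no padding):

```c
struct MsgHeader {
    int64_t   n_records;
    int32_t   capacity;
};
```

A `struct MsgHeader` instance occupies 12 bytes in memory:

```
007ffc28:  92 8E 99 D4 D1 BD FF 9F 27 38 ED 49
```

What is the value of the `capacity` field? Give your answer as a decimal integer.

`capacity` follows `n_records` (8 bytes), so it starts at byte offset 8 and occupies 4 bytes.
Bytes at offsets 8..11: 27 38 ED 49.
Little-endian: lowest address holds the least-significant byte.
Reassemble most-significant byte first: 49 ED 38 27 → 0x49ED3827.
0x49ED3827 = 1240283175.

1240283175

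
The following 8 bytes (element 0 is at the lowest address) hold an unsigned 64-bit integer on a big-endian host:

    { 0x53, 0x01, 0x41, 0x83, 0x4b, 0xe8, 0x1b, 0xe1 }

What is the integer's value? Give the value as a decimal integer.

5981133812294753249

Big-endian stores the most-significant byte at the lowest address.
The bytes are already most-significant first: 0x530141834BE81BE1.
0x530141834BE81BE1 = 5981133812294753249.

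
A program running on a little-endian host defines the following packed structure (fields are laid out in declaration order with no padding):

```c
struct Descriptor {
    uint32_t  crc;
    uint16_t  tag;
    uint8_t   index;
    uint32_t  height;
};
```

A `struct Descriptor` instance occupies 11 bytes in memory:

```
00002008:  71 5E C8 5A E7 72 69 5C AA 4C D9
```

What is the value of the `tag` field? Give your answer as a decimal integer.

`tag` follows `crc` (4 bytes), so it starts at byte offset 4 and occupies 2 bytes.
Bytes at offsets 4..5: E7 72.
Little-endian: lowest address holds the least-significant byte.
Reassemble most-significant byte first: 72 E7 → 0x72E7.
0x72E7 = 29415.

29415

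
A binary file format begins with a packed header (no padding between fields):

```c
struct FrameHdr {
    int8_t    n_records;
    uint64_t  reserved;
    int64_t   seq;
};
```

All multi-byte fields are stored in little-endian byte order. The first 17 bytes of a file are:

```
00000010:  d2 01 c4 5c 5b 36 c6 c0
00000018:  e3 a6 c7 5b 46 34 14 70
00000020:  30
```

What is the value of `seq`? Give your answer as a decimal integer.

3490311925963409318

`seq` follows `n_records` (1 B), `reserved` (8 B), so it starts at offset 1 + 8 = 9 and occupies 8 bytes.
Bytes at offsets 9..16: A6 C7 5B 46 34 14 70 30.
Little-endian stores the least-significant byte at the lowest address.
Reassemble most-significant byte first: 30 70 14 34 46 5B C7 A6 → 0x30701434465BC7A6.
0x30701434465BC7A6 = 3490311925963409318.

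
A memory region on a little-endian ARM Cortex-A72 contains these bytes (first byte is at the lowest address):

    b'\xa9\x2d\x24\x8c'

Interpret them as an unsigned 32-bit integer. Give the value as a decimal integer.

2351181225

In little-endian order the low byte comes first in memory.
Reassemble most-significant byte first: 8C 24 2D A9 → 0x8C242DA9.
0x8C242DA9 = 2351181225.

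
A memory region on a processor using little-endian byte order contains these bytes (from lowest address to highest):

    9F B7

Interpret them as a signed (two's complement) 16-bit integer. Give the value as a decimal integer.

In little-endian order the low byte comes first in memory.
Reassemble most-significant byte first: B7 9F → 0xB79F.
Top bit is set, so as a signed 16-bit value this is 0xB79F − 2^16 = -18529.

-18529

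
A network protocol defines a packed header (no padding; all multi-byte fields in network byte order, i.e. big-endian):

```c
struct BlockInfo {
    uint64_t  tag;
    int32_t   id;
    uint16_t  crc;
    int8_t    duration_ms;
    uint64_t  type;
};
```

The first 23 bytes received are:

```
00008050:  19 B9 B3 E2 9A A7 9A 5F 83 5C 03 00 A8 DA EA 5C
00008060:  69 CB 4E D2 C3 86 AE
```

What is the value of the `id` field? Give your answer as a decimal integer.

`id` follows `tag` (8 bytes), so it starts at byte offset 8 and occupies 4 bytes.
Bytes at offsets 8..11: 83 5C 03 00.
Big-endian stores the most-significant byte at the lowest address.
The bytes are already most-significant first: 0x835C0300.
Top bit is set, so as a signed 32-bit value this is 0x835C0300 − 2^32 = -2091121920.

-2091121920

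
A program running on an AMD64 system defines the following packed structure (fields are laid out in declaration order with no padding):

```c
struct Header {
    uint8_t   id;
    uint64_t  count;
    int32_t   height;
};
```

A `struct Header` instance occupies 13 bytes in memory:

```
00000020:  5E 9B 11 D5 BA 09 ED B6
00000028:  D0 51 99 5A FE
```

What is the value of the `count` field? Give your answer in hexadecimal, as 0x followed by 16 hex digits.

`count` follows `id` (1 byte), so it starts at byte offset 1 and occupies 8 bytes.
Bytes at offsets 1..8: 9B 11 D5 BA 09 ED B6 D0.
In little-endian order the low byte comes first in memory.
Reassemble most-significant byte first: D0 B6 ED 09 BA D5 11 9B → 0xD0B6ED09BAD5119B.

0xD0B6ED09BAD5119B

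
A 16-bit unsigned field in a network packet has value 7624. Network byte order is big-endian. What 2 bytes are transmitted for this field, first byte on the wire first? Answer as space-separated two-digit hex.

7624 in hexadecimal, padded to 16 bits, is 0x1DC8.
Split into bytes (most-significant first): 1D C8.
Big-endian: lowest address holds the most-significant byte.
So the memory order matches the most-significant-first order: 1D C8.

1D C8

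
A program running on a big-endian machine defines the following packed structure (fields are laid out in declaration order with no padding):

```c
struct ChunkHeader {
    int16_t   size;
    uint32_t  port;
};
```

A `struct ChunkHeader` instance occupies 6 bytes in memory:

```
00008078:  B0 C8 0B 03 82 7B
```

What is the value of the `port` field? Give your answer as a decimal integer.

184779387

`port` follows `size` (2 bytes), so it starts at byte offset 2 and occupies 4 bytes.
Bytes at offsets 2..5: 0B 03 82 7B.
Big-endian: lowest address holds the most-significant byte.
The bytes are already most-significant first: 0x0B03827B.
0x0B03827B = 184779387.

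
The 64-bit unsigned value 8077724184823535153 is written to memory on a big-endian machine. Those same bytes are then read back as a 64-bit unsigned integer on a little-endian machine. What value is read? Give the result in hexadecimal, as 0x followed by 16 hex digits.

0x3116FD3559D71970

8077724184823535153 in 64-bit hexadecimal is 0x7019D75935FD1631.
Stored big-endian, the bytes at ascending addresses are 70 19 D7 59 35 FD 16 31.
Read back as little-endian, the first byte is least significant, giving 0x3116FD3559D71970.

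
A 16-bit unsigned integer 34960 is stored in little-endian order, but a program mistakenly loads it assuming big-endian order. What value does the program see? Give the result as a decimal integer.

34960 in 16-bit hexadecimal is 0x8890.
Stored little-endian, the bytes at ascending addresses are 90 88.
Read back as big-endian, the last byte is least significant, giving 0x9088.
0x9088 = 37000.

37000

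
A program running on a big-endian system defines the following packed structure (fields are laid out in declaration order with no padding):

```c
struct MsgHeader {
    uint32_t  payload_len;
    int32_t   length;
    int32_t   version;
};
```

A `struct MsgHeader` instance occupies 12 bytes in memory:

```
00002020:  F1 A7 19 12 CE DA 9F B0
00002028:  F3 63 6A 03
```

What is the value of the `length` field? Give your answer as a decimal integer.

`length` follows `payload_len` (4 bytes), so it starts at byte offset 4 and occupies 4 bytes.
Bytes at offsets 4..7: CE DA 9F B0.
Big-endian: lowest address holds the most-significant byte.
The bytes are already most-significant first: 0xCEDA9FB0.
Top bit is set, so as a signed 32-bit value this is 0xCEDA9FB0 − 2^32 = -824533072.

-824533072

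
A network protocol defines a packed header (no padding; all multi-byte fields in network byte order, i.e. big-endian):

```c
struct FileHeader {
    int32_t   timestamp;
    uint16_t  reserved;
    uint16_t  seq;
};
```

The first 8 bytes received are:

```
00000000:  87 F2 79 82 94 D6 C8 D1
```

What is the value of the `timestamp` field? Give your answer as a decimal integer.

-2014152318

`timestamp` is the first field, at byte offset 0, occupying 4 bytes.
Bytes at offsets 0..3: 87 F2 79 82.
Big-endian: lowest address holds the most-significant byte.
The bytes are already most-significant first: 0x87F27982.
Top bit is set, so as a signed 32-bit value this is 0x87F27982 − 2^32 = -2014152318.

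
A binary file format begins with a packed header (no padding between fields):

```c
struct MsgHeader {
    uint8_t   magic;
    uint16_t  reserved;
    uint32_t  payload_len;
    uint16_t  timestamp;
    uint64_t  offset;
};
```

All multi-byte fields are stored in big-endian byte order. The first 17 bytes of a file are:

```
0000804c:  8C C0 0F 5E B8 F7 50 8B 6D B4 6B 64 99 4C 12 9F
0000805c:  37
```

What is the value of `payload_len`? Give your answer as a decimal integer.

`payload_len` follows `magic` (1 B), `reserved` (2 B), so it starts at offset 1 + 2 = 3 and occupies 4 bytes.
Bytes at offsets 3..6: 5E B8 F7 50.
In big-endian order the high byte comes first in memory.
The bytes are already most-significant first: 0x5EB8F750.
0x5EB8F750 = 1589180240.

1589180240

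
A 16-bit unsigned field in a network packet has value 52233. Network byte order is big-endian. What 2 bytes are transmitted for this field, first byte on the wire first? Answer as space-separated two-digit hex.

52233 in hexadecimal, padded to 16 bits, is 0xCC09.
Split into bytes (most-significant first): CC 09.
In big-endian order the high byte comes first in memory.
So the memory order matches the most-significant-first order: CC 09.

CC 09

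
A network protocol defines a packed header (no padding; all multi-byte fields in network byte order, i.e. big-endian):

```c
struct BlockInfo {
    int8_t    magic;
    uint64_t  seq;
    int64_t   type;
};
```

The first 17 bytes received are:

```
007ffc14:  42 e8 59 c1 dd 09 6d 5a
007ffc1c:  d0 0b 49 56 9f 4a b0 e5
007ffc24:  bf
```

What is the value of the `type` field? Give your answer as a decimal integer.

813276449869981119

`type` follows `magic` (1 B), `seq` (8 B), so it starts at offset 1 + 8 = 9 and occupies 8 bytes.
Bytes at offsets 9..16: 0B 49 56 9F 4A B0 E5 BF.
In big-endian order the high byte comes first in memory.
The bytes are already most-significant first: 0x0B49569F4AB0E5BF.
0x0B49569F4AB0E5BF = 813276449869981119.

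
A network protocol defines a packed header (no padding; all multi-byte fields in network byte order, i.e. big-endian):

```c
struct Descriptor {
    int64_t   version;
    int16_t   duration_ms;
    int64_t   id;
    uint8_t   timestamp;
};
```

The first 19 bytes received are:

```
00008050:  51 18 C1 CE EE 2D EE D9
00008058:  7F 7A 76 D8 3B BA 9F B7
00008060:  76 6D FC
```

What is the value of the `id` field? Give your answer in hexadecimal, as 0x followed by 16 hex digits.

`id` follows `version` (8 B), `duration_ms` (2 B), so it starts at offset 8 + 2 = 10 and occupies 8 bytes.
Bytes at offsets 10..17: 76 D8 3B BA 9F B7 76 6D.
Big-endian: lowest address holds the most-significant byte.
The bytes are already most-significant first: 0x76D83BBA9FB7766D.

0x76D83BBA9FB7766D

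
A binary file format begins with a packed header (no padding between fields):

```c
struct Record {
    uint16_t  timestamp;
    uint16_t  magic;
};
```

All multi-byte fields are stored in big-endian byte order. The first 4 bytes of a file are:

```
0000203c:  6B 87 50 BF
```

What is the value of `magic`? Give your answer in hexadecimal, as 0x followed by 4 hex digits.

0x50BF

`magic` follows `timestamp` (2 bytes), so it starts at byte offset 2 and occupies 2 bytes.
Bytes at offsets 2..3: 50 BF.
Big-endian stores the most-significant byte at the lowest address.
The bytes are already most-significant first: 0x50BF.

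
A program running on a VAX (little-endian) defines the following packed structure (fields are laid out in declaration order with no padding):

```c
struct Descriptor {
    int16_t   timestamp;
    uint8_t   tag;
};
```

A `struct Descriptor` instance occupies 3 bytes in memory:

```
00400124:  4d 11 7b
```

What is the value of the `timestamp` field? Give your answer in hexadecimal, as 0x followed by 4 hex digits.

0x114D

`timestamp` is the first field, at byte offset 0, occupying 2 bytes.
Bytes at offsets 0..1: 4D 11.
Little-endian: lowest address holds the least-significant byte.
Reassemble most-significant byte first: 11 4D → 0x114D.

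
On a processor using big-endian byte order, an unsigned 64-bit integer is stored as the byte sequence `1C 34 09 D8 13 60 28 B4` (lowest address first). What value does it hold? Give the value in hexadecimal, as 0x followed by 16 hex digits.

In big-endian order the high byte comes first in memory.
The bytes are already most-significant first: 0x1C3409D8136028B4.

0x1C3409D8136028B4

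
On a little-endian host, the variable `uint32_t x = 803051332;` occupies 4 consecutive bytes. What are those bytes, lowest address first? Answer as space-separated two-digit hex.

44 97 DD 2F

803051332 in hexadecimal, padded to 32 bits, is 0x2FDD9744.
Split into bytes (most-significant first): 2F DD 97 44.
Little-endian: lowest address holds the least-significant byte.
So at ascending addresses the bytes are 44 97 DD 2F.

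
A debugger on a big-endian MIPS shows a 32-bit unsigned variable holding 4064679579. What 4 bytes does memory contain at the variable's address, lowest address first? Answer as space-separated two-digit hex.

4064679579 in hexadecimal, padded to 32 bits, is 0xF246169B.
Split into bytes (most-significant first): F2 46 16 9B.
Big-endian stores the most-significant byte at the lowest address.
So the memory order matches the most-significant-first order: F2 46 16 9B.

F2 46 16 9B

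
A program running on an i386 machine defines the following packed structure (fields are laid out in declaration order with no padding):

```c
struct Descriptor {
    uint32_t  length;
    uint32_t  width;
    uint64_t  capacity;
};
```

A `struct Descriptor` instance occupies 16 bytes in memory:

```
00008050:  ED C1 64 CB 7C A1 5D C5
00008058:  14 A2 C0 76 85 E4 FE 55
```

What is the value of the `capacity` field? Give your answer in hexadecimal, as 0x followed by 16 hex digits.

`capacity` follows `length` (4 B), `width` (4 B), so it starts at offset 4 + 4 = 8 and occupies 8 bytes.
Bytes at offsets 8..15: 14 A2 C0 76 85 E4 FE 55.
Little-endian: lowest address holds the least-significant byte.
Reassemble most-significant byte first: 55 FE E4 85 76 C0 A2 14 → 0x55FEE48576C0A214.

0x55FEE48576C0A214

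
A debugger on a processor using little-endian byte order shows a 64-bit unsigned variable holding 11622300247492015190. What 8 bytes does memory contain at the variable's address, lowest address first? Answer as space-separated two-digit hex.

11622300247492015190 in hexadecimal, padded to 64 bits, is 0xA14AB47F5CB23456.
Split into bytes (most-significant first): A1 4A B4 7F 5C B2 34 56.
Little-endian stores the least-significant byte at the lowest address.
So at ascending addresses the bytes are 56 34 B2 5C 7F B4 4A A1.

56 34 B2 5C 7F B4 4A A1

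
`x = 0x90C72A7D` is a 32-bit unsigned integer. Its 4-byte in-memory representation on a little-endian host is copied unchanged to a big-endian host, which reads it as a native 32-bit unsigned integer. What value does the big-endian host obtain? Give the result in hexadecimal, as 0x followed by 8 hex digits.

Stored little-endian, the bytes at ascending addresses are 7D 2A C7 90.
Read back as big-endian, the last byte is least significant, giving 0x7D2AC790.

0x7D2AC790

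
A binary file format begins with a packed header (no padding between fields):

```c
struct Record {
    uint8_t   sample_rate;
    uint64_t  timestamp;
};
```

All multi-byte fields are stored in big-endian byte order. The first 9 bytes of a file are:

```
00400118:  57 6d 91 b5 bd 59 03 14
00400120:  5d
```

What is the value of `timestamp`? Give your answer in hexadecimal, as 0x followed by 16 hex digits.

0x6D91B5BD5903145D

`timestamp` follows `sample_rate` (1 byte), so it starts at byte offset 1 and occupies 8 bytes.
Bytes at offsets 1..8: 6D 91 B5 BD 59 03 14 5D.
Big-endian stores the most-significant byte at the lowest address.
The bytes are already most-significant first: 0x6D91B5BD5903145D.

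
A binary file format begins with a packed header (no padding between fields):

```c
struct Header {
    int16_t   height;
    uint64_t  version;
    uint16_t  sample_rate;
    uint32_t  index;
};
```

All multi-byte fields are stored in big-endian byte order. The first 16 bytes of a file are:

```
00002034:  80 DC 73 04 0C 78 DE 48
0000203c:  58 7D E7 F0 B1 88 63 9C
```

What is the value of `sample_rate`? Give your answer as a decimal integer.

59376

`sample_rate` follows `height` (2 B), `version` (8 B), so it starts at offset 2 + 8 = 10 and occupies 2 bytes.
Bytes at offsets 10..11: E7 F0.
In big-endian order the high byte comes first in memory.
The bytes are already most-significant first: 0xE7F0.
0xE7F0 = 59376.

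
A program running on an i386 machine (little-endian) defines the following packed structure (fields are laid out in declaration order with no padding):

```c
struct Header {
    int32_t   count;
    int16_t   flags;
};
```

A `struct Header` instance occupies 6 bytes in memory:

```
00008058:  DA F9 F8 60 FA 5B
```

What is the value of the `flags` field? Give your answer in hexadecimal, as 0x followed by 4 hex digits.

`flags` follows `count` (4 bytes), so it starts at byte offset 4 and occupies 2 bytes.
Bytes at offsets 4..5: FA 5B.
In little-endian order the low byte comes first in memory.
Reassemble most-significant byte first: 5B FA → 0x5BFA.

0x5BFA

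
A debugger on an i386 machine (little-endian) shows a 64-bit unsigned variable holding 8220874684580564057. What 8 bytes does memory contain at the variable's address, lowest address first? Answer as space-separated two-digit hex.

8220874684580564057 in hexadecimal, padded to 64 bits, is 0x721669F8356D0C59.
Split into bytes (most-significant first): 72 16 69 F8 35 6D 0C 59.
In little-endian order the low byte comes first in memory.
So at ascending addresses the bytes are 59 0C 6D 35 F8 69 16 72.

59 0C 6D 35 F8 69 16 72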